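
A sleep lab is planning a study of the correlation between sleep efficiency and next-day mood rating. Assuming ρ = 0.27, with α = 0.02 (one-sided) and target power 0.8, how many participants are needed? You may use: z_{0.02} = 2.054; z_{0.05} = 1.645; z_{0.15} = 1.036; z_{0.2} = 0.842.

n = 113

Fisher's z: C = ½·ln((1+r)/(1−r)) = ½·ln(1.7397) = 0.2769.
n = ((z_{α} + z_β)/C)² + 3.
(2.054 + 0.842) / 0.2769 = 2.896 / 0.2769 = 10.459.
n = 10.459² + 3 = 109.38 + 3 = 112.4.
Round up.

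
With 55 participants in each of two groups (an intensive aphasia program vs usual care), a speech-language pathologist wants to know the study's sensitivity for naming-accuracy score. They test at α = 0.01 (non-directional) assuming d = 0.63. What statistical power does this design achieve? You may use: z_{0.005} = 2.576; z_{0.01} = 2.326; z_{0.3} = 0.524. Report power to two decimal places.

power ≈ 0.77

For two equal groups, power = Φ(d·√(n/2) − z_{α/2}).
d·√(n/2) = 0.63 × √(55/2) = 0.63 × 5.244 = 3.304.
z_β = 3.304 − 2.576 = 0.728.
Power = Φ(0.728) = 0.767.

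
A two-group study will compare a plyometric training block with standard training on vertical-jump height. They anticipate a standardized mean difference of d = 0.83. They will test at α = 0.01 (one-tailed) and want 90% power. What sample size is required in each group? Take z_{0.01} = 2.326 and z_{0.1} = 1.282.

For two independent groups with equal n: n = 2·((z_{α} + z_β) / d)².
z_{α} + z_β = 2.326 + 1.282 = 3.608.
n = 2 × (3.608 / 0.83)² = 2 × 4.347² = 2 × 18.90 = 37.8.
Round up to the next whole participant.

n = 38 per group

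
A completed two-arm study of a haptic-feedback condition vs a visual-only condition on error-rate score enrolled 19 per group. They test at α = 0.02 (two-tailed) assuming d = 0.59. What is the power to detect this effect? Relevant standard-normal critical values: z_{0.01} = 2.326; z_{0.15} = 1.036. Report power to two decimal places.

power ≈ 0.31

For two equal groups, power = Φ(d·√(n/2) − z_{α/2}).
d·√(n/2) = 0.59 × √(19/2) = 0.59 × 3.082 = 1.819.
z_β = 1.819 − 2.326 = -0.507.
Power = Φ(-0.507) = 0.306.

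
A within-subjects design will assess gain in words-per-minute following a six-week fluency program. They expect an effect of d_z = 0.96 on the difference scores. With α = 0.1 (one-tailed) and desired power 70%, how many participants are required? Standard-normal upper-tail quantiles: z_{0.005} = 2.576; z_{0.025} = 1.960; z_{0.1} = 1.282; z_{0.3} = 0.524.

For a paired (one-sample on differences) test: n = ((z_{α} + z_β) / d)².
z_{α} + z_β = 1.282 + 0.524 = 1.806.
n = (1.806 / 0.96)² = 1.881² = 3.54.
Round up.

n = 4 pairs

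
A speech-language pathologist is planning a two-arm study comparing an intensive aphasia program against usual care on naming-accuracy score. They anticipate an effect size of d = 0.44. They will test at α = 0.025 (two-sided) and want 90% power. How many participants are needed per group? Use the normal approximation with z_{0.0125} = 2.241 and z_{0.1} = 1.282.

n = 129 per group

For two independent groups with equal n: n = 2·((z_{α/2} + z_β) / d)².
z_{α/2} + z_β = 2.241 + 1.282 = 3.523.
n = 2 × (3.523 / 0.44)² = 2 × 8.007² = 2 × 64.11 = 128.2.
Round up to the next whole participant.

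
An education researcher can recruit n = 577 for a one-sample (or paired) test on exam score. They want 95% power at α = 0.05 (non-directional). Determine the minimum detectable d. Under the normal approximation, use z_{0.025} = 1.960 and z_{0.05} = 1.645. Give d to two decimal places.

For a single sample (or paired design) of n = 577: d_min = (z_{α/2} + z_β)/√n.
z-sum = 1.960 + 1.645 = 3.605.
d_min = 3.605 / √577 = 3.605 / 24.021 = 0.150.

d_min ≈ 0.15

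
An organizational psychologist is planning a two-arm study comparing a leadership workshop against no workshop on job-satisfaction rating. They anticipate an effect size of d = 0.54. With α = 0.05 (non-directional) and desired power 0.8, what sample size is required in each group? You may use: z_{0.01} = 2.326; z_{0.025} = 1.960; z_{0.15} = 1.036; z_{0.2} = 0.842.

For two independent groups with equal n: n = 2·((z_{α/2} + z_β) / d)².
z_{α/2} + z_β = 1.960 + 0.842 = 2.802.
n = 2 × (2.802 / 0.54)² = 2 × 5.189² = 2 × 26.92 = 53.8.
Round up to the next whole participant.

n = 54 per group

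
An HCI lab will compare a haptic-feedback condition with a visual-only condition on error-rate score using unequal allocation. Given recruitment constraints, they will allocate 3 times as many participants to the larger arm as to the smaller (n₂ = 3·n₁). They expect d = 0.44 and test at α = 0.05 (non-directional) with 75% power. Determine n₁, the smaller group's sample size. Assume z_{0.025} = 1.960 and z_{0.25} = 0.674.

With allocation ratio k = n₂/n₁ = 3, Var(x̄₁−x̄₂) = σ²(1/n₁ + 1/(k·n₁)) = σ²·(k+1)/(k·n₁).
So n₁ = (1 + 1/k)·((z_{α/2} + z_β)/d)² = 1.333 × (2.634/0.44)².
n₁ = 1.333 × 35.84 = 47.8.
Round up: n₁ = 48, giving n₂ = 3 × 48 = 144.

n₁ = 48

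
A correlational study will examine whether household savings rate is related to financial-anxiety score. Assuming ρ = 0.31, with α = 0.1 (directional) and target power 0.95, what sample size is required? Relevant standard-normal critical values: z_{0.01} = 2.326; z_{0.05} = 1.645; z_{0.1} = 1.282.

n = 87

Fisher's z: C = ½·ln((1+r)/(1−r)) = ½·ln(1.8986) = 0.3205.
n = ((z_{α} + z_β)/C)² + 3.
(1.282 + 1.645) / 0.3205 = 2.927 / 0.3205 = 9.133.
n = 9.133² + 3 = 83.40 + 3 = 86.4.
Round up.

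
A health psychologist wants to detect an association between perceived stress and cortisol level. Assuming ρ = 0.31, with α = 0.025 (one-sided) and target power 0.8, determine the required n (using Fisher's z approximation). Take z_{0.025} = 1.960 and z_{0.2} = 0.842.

n = 80

Fisher's z: C = ½·ln((1+r)/(1−r)) = ½·ln(1.8986) = 0.3205.
n = ((z_{α} + z_β)/C)² + 3.
(1.960 + 0.842) / 0.3205 = 2.802 / 0.3205 = 8.743.
n = 8.743² + 3 = 76.43 + 3 = 79.4.
Round up.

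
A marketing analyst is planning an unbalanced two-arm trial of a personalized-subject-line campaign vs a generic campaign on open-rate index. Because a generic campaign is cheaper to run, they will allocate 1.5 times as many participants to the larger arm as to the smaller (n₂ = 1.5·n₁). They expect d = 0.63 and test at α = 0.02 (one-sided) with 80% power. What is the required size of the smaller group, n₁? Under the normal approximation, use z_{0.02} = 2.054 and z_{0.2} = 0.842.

With allocation ratio k = n₂/n₁ = 1.5, Var(x̄₁−x̄₂) = σ²(1/n₁ + 1/(k·n₁)) = σ²·(k+1)/(k·n₁).
So n₁ = (1 + 1/k)·((z_{α} + z_β)/d)² = 1.667 × (2.896/0.63)².
n₁ = 1.667 × 21.13 = 35.2.
Round up: n₁ = 36, giving n₂ = 1.5 × 36 = 54.

n₁ = 36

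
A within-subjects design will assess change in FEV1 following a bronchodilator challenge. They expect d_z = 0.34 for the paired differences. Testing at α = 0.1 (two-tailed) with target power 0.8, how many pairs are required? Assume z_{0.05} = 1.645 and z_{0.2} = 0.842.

For a paired (one-sample on differences) test: n = ((z_{α/2} + z_β) / d)².
z_{α/2} + z_β = 1.645 + 0.842 = 2.487.
n = (2.487 / 0.34)² = 7.315² = 53.50.
Round up.

n = 54 pairs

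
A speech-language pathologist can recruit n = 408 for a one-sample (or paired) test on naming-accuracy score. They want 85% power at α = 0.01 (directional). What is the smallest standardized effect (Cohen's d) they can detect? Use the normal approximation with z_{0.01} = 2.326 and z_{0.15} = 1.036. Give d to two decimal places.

d_min ≈ 0.17

For a single sample (or paired design) of n = 408: d_min = (z_{α} + z_β)/√n.
z-sum = 2.326 + 1.036 = 3.362.
d_min = 3.362 / √408 = 3.362 / 20.199 = 0.166.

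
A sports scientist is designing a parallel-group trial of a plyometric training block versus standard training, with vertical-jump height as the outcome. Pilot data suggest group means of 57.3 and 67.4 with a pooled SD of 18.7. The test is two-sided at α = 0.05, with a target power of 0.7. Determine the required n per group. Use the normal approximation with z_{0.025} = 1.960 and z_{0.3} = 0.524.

n = 43 per group

Cohen's d = |M₁ − M₂| / SD_pooled = |57.3 − 67.4| / 18.7 = 10.1 / 18.7 = 0.540.
For two independent groups with equal n: n = 2·((z_{α/2} + z_β) / d)².
z_{α/2} + z_β = 1.960 + 0.524 = 2.484.
n = 2 × (2.484 / 0.540)² = 2 × 4.600² = 2 × 21.16 = 42.3.
Round up to the next whole participant.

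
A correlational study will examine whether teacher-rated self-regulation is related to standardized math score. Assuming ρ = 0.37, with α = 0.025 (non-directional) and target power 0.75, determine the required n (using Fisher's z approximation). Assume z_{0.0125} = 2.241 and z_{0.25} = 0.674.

Fisher's z: C = ½·ln((1+r)/(1−r)) = ½·ln(2.1746) = 0.3884.
n = ((z_{α/2} + z_β)/C)² + 3.
(2.241 + 0.674) / 0.3884 = 2.915 / 0.3884 = 7.505.
n = 7.505² + 3 = 56.33 + 3 = 59.3.
Round up.

n = 60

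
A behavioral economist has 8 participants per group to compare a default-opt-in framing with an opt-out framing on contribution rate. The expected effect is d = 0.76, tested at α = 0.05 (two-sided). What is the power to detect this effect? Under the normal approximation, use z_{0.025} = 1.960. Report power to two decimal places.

For two equal groups, power = Φ(d·√(n/2) − z_{α/2}).
d·√(n/2) = 0.76 × √(8/2) = 0.76 × 2.000 = 1.520.
z_β = 1.520 − 1.960 = -0.440.
Power = Φ(-0.440) = 0.330.

power ≈ 0.33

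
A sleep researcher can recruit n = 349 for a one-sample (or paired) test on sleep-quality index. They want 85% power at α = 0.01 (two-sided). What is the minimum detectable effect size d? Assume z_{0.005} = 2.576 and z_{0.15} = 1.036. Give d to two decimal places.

d_min ≈ 0.19

For a single sample (or paired design) of n = 349: d_min = (z_{α/2} + z_β)/√n.
z-sum = 2.576 + 1.036 = 3.612.
d_min = 3.612 / √349 = 3.612 / 18.682 = 0.193.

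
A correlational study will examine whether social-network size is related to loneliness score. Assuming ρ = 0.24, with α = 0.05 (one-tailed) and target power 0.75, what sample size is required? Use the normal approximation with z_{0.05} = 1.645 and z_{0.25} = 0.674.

n = 93

Fisher's z: C = ½·ln((1+r)/(1−r)) = ½·ln(1.6316) = 0.2448.
n = ((z_{α} + z_β)/C)² + 3.
(1.645 + 0.674) / 0.2448 = 2.319 / 0.2448 = 9.473.
n = 9.473² + 3 = 89.74 + 3 = 92.7.
Round up.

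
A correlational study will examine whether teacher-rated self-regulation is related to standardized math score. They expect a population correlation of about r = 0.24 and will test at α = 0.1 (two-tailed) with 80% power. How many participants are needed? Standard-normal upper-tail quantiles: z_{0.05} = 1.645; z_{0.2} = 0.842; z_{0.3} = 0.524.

n = 107

Fisher's z: C = ½·ln((1+r)/(1−r)) = ½·ln(1.6316) = 0.2448.
n = ((z_{α/2} + z_β)/C)² + 3.
(1.645 + 0.842) / 0.2448 = 2.487 / 0.2448 = 10.159.
n = 10.159² + 3 = 103.21 + 3 = 106.2.
Round up.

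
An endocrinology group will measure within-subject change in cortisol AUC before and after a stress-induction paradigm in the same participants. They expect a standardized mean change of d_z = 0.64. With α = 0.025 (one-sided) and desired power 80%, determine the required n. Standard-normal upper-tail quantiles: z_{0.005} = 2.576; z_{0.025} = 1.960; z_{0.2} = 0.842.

For a paired (one-sample on differences) test: n = ((z_{α} + z_β) / d)².
z_{α} + z_β = 1.960 + 0.842 = 2.802.
n = (2.802 / 0.64)² = 4.378² = 19.17.
Round up.

n = 20 pairs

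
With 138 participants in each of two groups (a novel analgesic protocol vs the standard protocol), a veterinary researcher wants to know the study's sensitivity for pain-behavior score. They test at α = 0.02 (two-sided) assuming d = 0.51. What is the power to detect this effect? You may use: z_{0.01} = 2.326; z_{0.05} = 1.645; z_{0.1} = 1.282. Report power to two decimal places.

power ≈ 0.97

For two equal groups, power = Φ(d·√(n/2) − z_{α/2}).
d·√(n/2) = 0.51 × √(138/2) = 0.51 × 8.307 = 4.236.
z_β = 4.236 − 2.326 = 1.910.
Power = Φ(1.910) = 0.972.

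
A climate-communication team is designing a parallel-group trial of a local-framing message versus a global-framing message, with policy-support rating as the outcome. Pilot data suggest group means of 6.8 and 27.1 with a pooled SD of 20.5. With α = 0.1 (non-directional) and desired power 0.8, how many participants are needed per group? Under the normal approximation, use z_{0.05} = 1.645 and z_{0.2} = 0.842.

n = 13 per group

Cohen's d = |M₁ − M₂| / SD_pooled = |6.8 − 27.1| / 20.5 = 20.3 / 20.5 = 0.990.
For two independent groups with equal n: n = 2·((z_{α/2} + z_β) / d)².
z_{α/2} + z_β = 1.645 + 0.842 = 2.487.
n = 2 × (2.487 / 0.990)² = 2 × 2.512² = 2 × 6.31 = 12.6.
Round up to the next whole participant.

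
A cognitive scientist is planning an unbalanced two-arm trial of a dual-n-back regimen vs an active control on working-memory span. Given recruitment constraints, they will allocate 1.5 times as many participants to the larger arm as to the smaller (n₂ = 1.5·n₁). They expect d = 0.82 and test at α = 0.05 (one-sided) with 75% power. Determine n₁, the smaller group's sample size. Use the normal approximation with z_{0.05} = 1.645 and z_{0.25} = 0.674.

n₁ = 14

With allocation ratio k = n₂/n₁ = 1.5, Var(x̄₁−x̄₂) = σ²(1/n₁ + 1/(k·n₁)) = σ²·(k+1)/(k·n₁).
So n₁ = (1 + 1/k)·((z_{α} + z_β)/d)² = 1.667 × (2.319/0.82)².
n₁ = 1.667 × 8.00 = 13.3.
Round up: n₁ = 14, giving n₂ = 1.5 × 14 = 21.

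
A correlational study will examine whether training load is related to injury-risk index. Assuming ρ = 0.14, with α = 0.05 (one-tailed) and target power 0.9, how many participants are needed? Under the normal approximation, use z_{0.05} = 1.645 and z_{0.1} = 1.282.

n = 435

Fisher's z: C = ½·ln((1+r)/(1−r)) = ½·ln(1.3256) = 0.1409.
n = ((z_{α} + z_β)/C)² + 3.
(1.645 + 1.282) / 0.1409 = 2.927 / 0.1409 = 20.774.
n = 20.774² + 3 = 431.54 + 3 = 434.5.
Round up.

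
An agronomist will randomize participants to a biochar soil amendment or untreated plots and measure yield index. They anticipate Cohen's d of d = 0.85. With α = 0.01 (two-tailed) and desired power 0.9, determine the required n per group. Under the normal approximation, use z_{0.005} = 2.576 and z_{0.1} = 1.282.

For two independent groups with equal n: n = 2·((z_{α/2} + z_β) / d)².
z_{α/2} + z_β = 2.576 + 1.282 = 3.858.
n = 2 × (3.858 / 0.85)² = 2 × 4.539² = 2 × 20.60 = 41.2.
Round up to the next whole participant.

n = 42 per group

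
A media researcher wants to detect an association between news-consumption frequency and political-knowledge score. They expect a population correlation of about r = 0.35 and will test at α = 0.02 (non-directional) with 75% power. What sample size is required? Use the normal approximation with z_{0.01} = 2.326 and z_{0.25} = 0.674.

n = 71

Fisher's z: C = ½·ln((1+r)/(1−r)) = ½·ln(2.0769) = 0.3654.
n = ((z_{α/2} + z_β)/C)² + 3.
(2.326 + 0.674) / 0.3654 = 3.000 / 0.3654 = 8.210.
n = 8.210² + 3 = 67.41 + 3 = 70.4.
Round up.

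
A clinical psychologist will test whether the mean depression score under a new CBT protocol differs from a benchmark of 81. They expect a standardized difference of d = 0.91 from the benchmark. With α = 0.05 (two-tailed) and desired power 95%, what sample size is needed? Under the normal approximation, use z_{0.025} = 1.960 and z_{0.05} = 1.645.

n = 16

For a one-sample test: n = ((z_{α/2} + z_β) / d)².
z_{α/2} + z_β = 1.960 + 1.645 = 3.605.
n = (3.605 / 0.91)² = 3.962² = 15.69.
Round up.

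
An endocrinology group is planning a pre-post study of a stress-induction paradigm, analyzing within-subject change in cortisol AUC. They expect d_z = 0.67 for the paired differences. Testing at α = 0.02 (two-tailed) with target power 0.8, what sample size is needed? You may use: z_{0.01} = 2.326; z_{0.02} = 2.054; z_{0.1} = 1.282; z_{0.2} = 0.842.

For a paired (one-sample on differences) test: n = ((z_{α/2} + z_β) / d)².
z_{α/2} + z_β = 2.326 + 0.842 = 3.168.
n = (3.168 / 0.67)² = 4.728² = 22.36.
Round up.

n = 23 pairs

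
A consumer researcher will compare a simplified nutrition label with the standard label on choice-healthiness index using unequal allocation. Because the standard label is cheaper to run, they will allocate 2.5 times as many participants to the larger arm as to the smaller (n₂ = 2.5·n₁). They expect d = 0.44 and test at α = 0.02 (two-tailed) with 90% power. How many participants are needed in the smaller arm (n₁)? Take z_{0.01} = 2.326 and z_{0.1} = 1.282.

With allocation ratio k = n₂/n₁ = 2.5, Var(x̄₁−x̄₂) = σ²(1/n₁ + 1/(k·n₁)) = σ²·(k+1)/(k·n₁).
So n₁ = (1 + 1/k)·((z_{α/2} + z_β)/d)² = 1.400 × (3.608/0.44)².
n₁ = 1.400 × 67.24 = 94.1.
Round up: n₁ = 95, giving n₂ = ⌈2.5 × 95⌉ = ⌈237.5⌉ = 238.

n₁ = 95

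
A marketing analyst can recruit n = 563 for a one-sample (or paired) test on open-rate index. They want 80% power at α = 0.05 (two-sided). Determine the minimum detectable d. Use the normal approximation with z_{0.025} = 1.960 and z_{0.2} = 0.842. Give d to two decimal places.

d_min ≈ 0.12

For a single sample (or paired design) of n = 563: d_min = (z_{α/2} + z_β)/√n.
z-sum = 1.960 + 0.842 = 2.802.
d_min = 2.802 / √563 = 2.802 / 23.728 = 0.118.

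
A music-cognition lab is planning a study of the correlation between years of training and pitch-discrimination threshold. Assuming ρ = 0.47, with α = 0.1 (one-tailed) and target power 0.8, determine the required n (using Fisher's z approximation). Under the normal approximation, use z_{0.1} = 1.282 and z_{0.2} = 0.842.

Fisher's z: C = ½·ln((1+r)/(1−r)) = ½·ln(2.7736) = 0.5101.
n = ((z_{α} + z_β)/C)² + 3.
(1.282 + 0.842) / 0.5101 = 2.124 / 0.5101 = 4.164.
n = 4.164² + 3 = 17.34 + 3 = 20.3.
Round up.

n = 21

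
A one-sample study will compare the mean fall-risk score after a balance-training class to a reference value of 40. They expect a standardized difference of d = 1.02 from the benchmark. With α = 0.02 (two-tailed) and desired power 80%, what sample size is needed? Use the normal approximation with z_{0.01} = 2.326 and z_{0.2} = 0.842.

For a one-sample test: n = ((z_{α/2} + z_β) / d)².
z_{α/2} + z_β = 2.326 + 0.842 = 3.168.
n = (3.168 / 1.02)² = 3.106² = 9.65.
Round up.

n = 10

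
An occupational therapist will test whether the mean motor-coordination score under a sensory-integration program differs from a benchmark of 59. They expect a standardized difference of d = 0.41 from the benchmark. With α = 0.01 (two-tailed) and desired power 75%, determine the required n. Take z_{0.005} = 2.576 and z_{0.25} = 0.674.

For a one-sample test: n = ((z_{α/2} + z_β) / d)².
z_{α/2} + z_β = 2.576 + 0.674 = 3.250.
n = (3.250 / 0.41)² = 7.927² = 62.83.
Round up.

n = 63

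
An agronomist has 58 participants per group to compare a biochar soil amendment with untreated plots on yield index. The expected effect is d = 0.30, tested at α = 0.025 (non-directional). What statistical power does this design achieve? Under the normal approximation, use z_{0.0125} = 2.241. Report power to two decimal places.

power ≈ 0.27

For two equal groups, power = Φ(d·√(n/2) − z_{α/2}).
d·√(n/2) = 0.30 × √(58/2) = 0.30 × 5.385 = 1.616.
z_β = 1.616 − 2.241 = -0.625.
Power = Φ(-0.625) = 0.266.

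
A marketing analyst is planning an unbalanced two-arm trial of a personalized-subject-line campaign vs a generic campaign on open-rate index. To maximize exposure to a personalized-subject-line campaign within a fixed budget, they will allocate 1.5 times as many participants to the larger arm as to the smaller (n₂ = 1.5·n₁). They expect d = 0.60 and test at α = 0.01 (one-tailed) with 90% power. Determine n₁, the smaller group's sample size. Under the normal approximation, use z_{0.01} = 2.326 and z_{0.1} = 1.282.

n₁ = 61

With allocation ratio k = n₂/n₁ = 1.5, Var(x̄₁−x̄₂) = σ²(1/n₁ + 1/(k·n₁)) = σ²·(k+1)/(k·n₁).
So n₁ = (1 + 1/k)·((z_{α} + z_β)/d)² = 1.667 × (3.608/0.60)².
n₁ = 1.667 × 36.16 = 60.3.
Round up: n₁ = 61, giving n₂ = ⌈1.5 × 61⌉ = ⌈91.5⌉ = 92.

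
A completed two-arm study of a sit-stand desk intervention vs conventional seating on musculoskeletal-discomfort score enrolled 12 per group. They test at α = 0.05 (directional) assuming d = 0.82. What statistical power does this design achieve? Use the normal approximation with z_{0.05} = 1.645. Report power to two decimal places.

power ≈ 0.64

For two equal groups, power = Φ(d·√(n/2) − z_{α}).
d·√(n/2) = 0.82 × √(12/2) = 0.82 × 2.449 = 2.009.
z_β = 2.009 − 1.645 = 0.364.
Power = Φ(0.364) = 0.642.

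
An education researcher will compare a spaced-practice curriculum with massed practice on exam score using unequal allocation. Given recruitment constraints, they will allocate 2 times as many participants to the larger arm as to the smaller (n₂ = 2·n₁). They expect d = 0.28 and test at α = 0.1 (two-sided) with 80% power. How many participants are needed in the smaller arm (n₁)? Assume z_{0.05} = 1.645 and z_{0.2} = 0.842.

With allocation ratio k = n₂/n₁ = 2, Var(x̄₁−x̄₂) = σ²(1/n₁ + 1/(k·n₁)) = σ²·(k+1)/(k·n₁).
So n₁ = (1 + 1/k)·((z_{α/2} + z_β)/d)² = 1.500 × (2.487/0.28)².
n₁ = 1.500 × 78.89 = 118.3.
Round up: n₁ = 119, giving n₂ = 2 × 119 = 238.

n₁ = 119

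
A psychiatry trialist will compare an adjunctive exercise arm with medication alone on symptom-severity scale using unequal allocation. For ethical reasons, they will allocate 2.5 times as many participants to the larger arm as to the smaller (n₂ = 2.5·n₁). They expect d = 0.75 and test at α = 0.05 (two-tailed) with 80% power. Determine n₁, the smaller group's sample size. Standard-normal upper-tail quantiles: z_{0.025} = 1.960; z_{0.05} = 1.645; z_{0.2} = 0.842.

n₁ = 20

With allocation ratio k = n₂/n₁ = 2.5, Var(x̄₁−x̄₂) = σ²(1/n₁ + 1/(k·n₁)) = σ²·(k+1)/(k·n₁).
So n₁ = (1 + 1/k)·((z_{α/2} + z_β)/d)² = 1.400 × (2.802/0.75)².
n₁ = 1.400 × 13.96 = 19.5.
Round up: n₁ = 20, giving n₂ = 2.5 × 20 = 50.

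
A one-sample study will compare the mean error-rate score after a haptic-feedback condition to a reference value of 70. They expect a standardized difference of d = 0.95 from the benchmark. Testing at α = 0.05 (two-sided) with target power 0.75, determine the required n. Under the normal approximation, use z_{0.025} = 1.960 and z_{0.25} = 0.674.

For a one-sample test: n = ((z_{α/2} + z_β) / d)².
z_{α/2} + z_β = 1.960 + 0.674 = 2.634.
n = (2.634 / 0.95)² = 2.773² = 7.69.
Round up.

n = 8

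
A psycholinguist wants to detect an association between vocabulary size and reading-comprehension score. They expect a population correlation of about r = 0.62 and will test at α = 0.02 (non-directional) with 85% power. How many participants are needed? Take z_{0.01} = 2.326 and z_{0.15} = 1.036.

n = 25

Fisher's z: C = ½·ln((1+r)/(1−r)) = ½·ln(4.2632) = 0.7250.
n = ((z_{α/2} + z_β)/C)² + 3.
(2.326 + 1.036) / 0.7250 = 3.362 / 0.7250 = 4.637.
n = 4.637² + 3 = 21.50 + 3 = 24.5.
Round up.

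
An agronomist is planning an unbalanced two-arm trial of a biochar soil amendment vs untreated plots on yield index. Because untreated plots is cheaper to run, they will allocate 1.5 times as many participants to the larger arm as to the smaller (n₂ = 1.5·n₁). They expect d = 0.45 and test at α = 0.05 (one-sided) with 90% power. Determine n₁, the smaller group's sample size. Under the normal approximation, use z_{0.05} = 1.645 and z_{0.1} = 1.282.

With allocation ratio k = n₂/n₁ = 1.5, Var(x̄₁−x̄₂) = σ²(1/n₁ + 1/(k·n₁)) = σ²·(k+1)/(k·n₁).
So n₁ = (1 + 1/k)·((z_{α} + z_β)/d)² = 1.667 × (2.927/0.45)².
n₁ = 1.667 × 42.31 = 70.5.
Round up: n₁ = 71, giving n₂ = ⌈1.5 × 71⌉ = ⌈106.5⌉ = 107.

n₁ = 71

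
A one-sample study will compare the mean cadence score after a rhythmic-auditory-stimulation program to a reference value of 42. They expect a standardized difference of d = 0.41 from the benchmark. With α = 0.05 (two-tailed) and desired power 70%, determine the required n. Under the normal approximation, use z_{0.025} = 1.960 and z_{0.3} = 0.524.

n = 37

For a one-sample test: n = ((z_{α/2} + z_β) / d)².
z_{α/2} + z_β = 1.960 + 0.524 = 2.484.
n = (2.484 / 0.41)² = 6.059² = 36.71.
Round up.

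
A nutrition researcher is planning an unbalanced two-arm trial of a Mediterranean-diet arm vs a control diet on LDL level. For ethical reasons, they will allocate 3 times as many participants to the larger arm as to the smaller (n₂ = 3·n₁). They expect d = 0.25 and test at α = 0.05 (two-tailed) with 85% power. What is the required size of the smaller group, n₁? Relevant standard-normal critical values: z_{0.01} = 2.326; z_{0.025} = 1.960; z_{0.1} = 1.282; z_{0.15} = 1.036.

With allocation ratio k = n₂/n₁ = 3, Var(x̄₁−x̄₂) = σ²(1/n₁ + 1/(k·n₁)) = σ²·(k+1)/(k·n₁).
So n₁ = (1 + 1/k)·((z_{α/2} + z_β)/d)² = 1.333 × (2.996/0.25)².
n₁ = 1.333 × 143.62 = 191.5.
Round up: n₁ = 192, giving n₂ = 3 × 192 = 576.

n₁ = 192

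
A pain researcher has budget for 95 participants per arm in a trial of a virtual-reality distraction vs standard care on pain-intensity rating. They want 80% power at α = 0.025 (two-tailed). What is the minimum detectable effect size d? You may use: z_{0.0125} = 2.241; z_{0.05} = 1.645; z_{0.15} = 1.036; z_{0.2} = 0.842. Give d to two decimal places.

d_min ≈ 0.45

For two independent groups of n = 95 each: d_min = (z_{α/2} + z_β)·√(2/n).
z-sum = 2.241 + 0.842 = 3.083.
d_min = 3.083 × √(2/95) = 3.083 × 0.1451 = 0.447.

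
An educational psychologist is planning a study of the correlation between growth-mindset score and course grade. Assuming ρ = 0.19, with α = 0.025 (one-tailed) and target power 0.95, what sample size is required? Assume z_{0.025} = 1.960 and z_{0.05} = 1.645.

Fisher's z: C = ½·ln((1+r)/(1−r)) = ½·ln(1.4691) = 0.1923.
n = ((z_{α} + z_β)/C)² + 3.
(1.960 + 1.645) / 0.1923 = 3.605 / 0.1923 = 18.747.
n = 18.747² + 3 = 351.44 + 3 = 354.4.
Round up.

n = 355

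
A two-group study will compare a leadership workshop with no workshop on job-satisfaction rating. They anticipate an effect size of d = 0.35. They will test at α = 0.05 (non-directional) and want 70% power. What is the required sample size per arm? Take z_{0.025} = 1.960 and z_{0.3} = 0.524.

For two independent groups with equal n: n = 2·((z_{α/2} + z_β) / d)².
z_{α/2} + z_β = 1.960 + 0.524 = 2.484.
n = 2 × (2.484 / 0.35)² = 2 × 7.097² = 2 × 50.37 = 100.7.
Round up to the next whole participant.

n = 101 per group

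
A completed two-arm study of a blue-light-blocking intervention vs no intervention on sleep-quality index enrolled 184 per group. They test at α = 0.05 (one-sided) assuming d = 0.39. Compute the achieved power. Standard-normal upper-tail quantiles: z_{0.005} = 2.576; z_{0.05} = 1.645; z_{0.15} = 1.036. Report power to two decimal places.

For two equal groups, power = Φ(d·√(n/2) − z_{α}).
d·√(n/2) = 0.39 × √(184/2) = 0.39 × 9.592 = 3.741.
z_β = 3.741 − 1.645 = 2.096.
Power = Φ(2.096) = 0.982.

power ≈ 0.98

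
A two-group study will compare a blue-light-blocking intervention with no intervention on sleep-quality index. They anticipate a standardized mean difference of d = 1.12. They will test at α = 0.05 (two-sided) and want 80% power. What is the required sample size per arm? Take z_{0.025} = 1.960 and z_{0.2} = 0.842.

For two independent groups with equal n: n = 2·((z_{α/2} + z_β) / d)².
z_{α/2} + z_β = 1.960 + 0.842 = 2.802.
n = 2 × (2.802 / 1.12)² = 2 × 2.502² = 2 × 6.26 = 12.5.
Round up to the next whole participant.

n = 13 per group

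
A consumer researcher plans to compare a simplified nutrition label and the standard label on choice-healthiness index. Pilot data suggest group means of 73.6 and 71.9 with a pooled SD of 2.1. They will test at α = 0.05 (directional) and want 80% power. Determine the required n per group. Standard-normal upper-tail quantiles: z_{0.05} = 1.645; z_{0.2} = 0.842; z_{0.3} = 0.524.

Cohen's d = |M₁ − M₂| / SD_pooled = |73.6 − 71.9| / 2.1 = 1.7 / 2.1 = 0.810.
For two independent groups with equal n: n = 2·((z_{α} + z_β) / d)².
z_{α} + z_β = 1.645 + 0.842 = 2.487.
n = 2 × (2.487 / 0.810)² = 2 × 3.070² = 2 × 9.43 = 18.9.
Round up to the next whole participant.

n = 19 per group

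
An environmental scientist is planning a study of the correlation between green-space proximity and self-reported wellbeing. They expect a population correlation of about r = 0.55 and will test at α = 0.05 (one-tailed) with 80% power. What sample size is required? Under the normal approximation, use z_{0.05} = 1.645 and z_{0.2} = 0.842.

Fisher's z: C = ½·ln((1+r)/(1−r)) = ½·ln(3.4444) = 0.6184.
n = ((z_{α} + z_β)/C)² + 3.
(1.645 + 0.842) / 0.6184 = 2.487 / 0.6184 = 4.022.
n = 4.022² + 3 = 16.17 + 3 = 19.2.
Round up.

n = 20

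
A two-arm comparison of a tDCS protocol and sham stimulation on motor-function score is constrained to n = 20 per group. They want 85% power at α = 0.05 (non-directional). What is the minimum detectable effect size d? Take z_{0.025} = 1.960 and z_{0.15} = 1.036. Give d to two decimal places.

d_min ≈ 0.95

For two independent groups of n = 20 each: d_min = (z_{α/2} + z_β)·√(2/n).
z-sum = 1.960 + 1.036 = 2.996.
d_min = 2.996 × √(2/20) = 2.996 × 0.3162 = 0.947.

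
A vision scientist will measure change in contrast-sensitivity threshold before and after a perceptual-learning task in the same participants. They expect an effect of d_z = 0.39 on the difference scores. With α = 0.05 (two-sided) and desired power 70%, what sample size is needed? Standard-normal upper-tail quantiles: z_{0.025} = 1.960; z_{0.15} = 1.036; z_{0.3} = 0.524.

For a paired (one-sample on differences) test: n = ((z_{α/2} + z_β) / d)².
z_{α/2} + z_β = 1.960 + 0.524 = 2.484.
n = (2.484 / 0.39)² = 6.369² = 40.57.
Round up.

n = 41 pairs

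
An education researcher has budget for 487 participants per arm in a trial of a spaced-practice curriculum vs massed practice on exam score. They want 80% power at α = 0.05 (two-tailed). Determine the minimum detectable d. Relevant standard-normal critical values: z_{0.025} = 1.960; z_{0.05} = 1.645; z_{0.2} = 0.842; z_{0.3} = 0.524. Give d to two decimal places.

For two independent groups of n = 487 each: d_min = (z_{α/2} + z_β)·√(2/n).
z-sum = 1.960 + 0.842 = 2.802.
d_min = 2.802 × √(2/487) = 2.802 × 0.0641 = 0.180.

d_min ≈ 0.18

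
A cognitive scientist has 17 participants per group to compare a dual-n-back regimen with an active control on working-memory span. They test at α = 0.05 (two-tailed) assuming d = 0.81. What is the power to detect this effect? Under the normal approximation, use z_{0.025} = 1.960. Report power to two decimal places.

For two equal groups, power = Φ(d·√(n/2) − z_{α/2}).
d·√(n/2) = 0.81 × √(17/2) = 0.81 × 2.915 = 2.362.
z_β = 2.362 − 1.960 = 0.402.
Power = Φ(0.402) = 0.656.

power ≈ 0.66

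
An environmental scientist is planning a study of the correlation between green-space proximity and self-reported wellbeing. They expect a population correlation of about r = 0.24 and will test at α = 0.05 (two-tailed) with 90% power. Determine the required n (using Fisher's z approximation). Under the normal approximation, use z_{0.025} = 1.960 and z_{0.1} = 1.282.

n = 179

Fisher's z: C = ½·ln((1+r)/(1−r)) = ½·ln(1.6316) = 0.2448.
n = ((z_{α/2} + z_β)/C)² + 3.
(1.960 + 1.282) / 0.2448 = 3.242 / 0.2448 = 13.243.
n = 13.243² + 3 = 175.39 + 3 = 178.4.
Round up.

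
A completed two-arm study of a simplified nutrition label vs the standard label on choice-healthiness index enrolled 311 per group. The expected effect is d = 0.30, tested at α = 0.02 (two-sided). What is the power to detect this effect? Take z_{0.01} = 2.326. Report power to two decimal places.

For two equal groups, power = Φ(d·√(n/2) − z_{α/2}).
d·√(n/2) = 0.30 × √(311/2) = 0.30 × 12.470 = 3.741.
z_β = 3.741 − 2.326 = 1.415.
Power = Φ(1.415) = 0.921.

power ≈ 0.92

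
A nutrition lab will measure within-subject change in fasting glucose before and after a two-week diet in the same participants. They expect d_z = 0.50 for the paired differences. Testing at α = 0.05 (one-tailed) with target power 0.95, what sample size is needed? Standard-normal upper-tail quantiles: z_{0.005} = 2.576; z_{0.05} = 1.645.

n = 44 pairs

For a paired (one-sample on differences) test: n = ((z_{α} + z_β) / d)².
z_{α} + z_β = 1.645 + 1.645 = 3.290.
n = (3.290 / 0.50)² = 6.580² = 43.30.
Round up.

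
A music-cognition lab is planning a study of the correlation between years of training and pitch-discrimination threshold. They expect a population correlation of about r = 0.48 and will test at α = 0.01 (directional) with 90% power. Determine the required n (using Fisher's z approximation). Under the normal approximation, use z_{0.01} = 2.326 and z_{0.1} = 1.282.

Fisher's z: C = ½·ln((1+r)/(1−r)) = ½·ln(2.8462) = 0.5230.
n = ((z_{α} + z_β)/C)² + 3.
(2.326 + 1.282) / 0.5230 = 3.608 / 0.5230 = 6.899.
n = 6.899² + 3 = 47.59 + 3 = 50.6.
Round up.

n = 51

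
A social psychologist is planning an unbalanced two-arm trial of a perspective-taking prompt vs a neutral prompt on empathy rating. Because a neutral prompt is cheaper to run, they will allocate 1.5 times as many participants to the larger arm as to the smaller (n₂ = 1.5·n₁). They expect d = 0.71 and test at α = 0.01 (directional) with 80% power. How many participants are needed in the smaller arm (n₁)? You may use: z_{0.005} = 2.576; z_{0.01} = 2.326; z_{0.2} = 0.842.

With allocation ratio k = n₂/n₁ = 1.5, Var(x̄₁−x̄₂) = σ²(1/n₁ + 1/(k·n₁)) = σ²·(k+1)/(k·n₁).
So n₁ = (1 + 1/k)·((z_{α} + z_β)/d)² = 1.667 × (3.168/0.71)².
n₁ = 1.667 × 19.91 = 33.2.
Round up: n₁ = 34, giving n₂ = 1.5 × 34 = 51.

n₁ = 34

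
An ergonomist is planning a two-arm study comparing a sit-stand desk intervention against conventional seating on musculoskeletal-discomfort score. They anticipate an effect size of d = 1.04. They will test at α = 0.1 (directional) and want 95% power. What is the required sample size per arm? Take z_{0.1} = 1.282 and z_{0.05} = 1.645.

n = 16 per group

For two independent groups with equal n: n = 2·((z_{α} + z_β) / d)².
z_{α} + z_β = 1.282 + 1.645 = 2.927.
n = 2 × (2.927 / 1.04)² = 2 × 2.814² = 2 × 7.92 = 15.8.
Round up to the next whole participant.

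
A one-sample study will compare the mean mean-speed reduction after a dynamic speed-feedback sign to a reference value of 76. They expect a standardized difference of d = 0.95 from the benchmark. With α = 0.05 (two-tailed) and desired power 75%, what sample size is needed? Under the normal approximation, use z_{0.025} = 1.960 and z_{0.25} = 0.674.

n = 8

For a one-sample test: n = ((z_{α/2} + z_β) / d)².
z_{α/2} + z_β = 1.960 + 0.674 = 2.634.
n = (2.634 / 0.95)² = 2.773² = 7.69.
Round up.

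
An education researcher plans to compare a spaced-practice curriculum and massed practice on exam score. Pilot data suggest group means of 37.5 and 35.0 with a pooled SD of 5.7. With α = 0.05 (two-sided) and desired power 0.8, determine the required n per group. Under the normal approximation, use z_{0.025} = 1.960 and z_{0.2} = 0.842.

n = 82 per group

Cohen's d = |M₁ − M₂| / SD_pooled = |37.5 − 35.0| / 5.7 = 2.5 / 5.7 = 0.439.
For two independent groups with equal n: n = 2·((z_{α/2} + z_β) / d)².
z_{α/2} + z_β = 1.960 + 0.842 = 2.802.
n = 2 × (2.802 / 0.439)² = 2 × 6.383² = 2 × 40.74 = 81.5.
Round up to the next whole participant.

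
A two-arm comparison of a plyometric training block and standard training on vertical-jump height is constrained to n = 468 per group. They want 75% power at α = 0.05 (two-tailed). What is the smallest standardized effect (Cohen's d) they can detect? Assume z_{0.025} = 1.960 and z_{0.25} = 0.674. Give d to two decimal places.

For two independent groups of n = 468 each: d_min = (z_{α/2} + z_β)·√(2/n).
z-sum = 1.960 + 0.674 = 2.634.
d_min = 2.634 × √(2/468) = 2.634 × 0.0654 = 0.172.

d_min ≈ 0.17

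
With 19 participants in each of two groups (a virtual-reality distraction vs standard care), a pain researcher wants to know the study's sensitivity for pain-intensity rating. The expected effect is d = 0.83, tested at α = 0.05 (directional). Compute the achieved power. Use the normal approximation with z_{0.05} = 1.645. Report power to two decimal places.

power ≈ 0.82

For two equal groups, power = Φ(d·√(n/2) − z_{α}).
d·√(n/2) = 0.83 × √(19/2) = 0.83 × 3.082 = 2.558.
z_β = 2.558 − 1.645 = 0.913.
Power = Φ(0.913) = 0.819.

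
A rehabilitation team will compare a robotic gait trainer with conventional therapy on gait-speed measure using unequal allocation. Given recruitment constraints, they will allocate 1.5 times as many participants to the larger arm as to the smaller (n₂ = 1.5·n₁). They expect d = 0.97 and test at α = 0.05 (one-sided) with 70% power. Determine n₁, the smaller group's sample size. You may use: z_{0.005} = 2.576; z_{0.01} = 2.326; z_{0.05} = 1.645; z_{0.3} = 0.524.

n₁ = 9

With allocation ratio k = n₂/n₁ = 1.5, Var(x̄₁−x̄₂) = σ²(1/n₁ + 1/(k·n₁)) = σ²·(k+1)/(k·n₁).
So n₁ = (1 + 1/k)·((z_{α} + z_β)/d)² = 1.667 × (2.169/0.97)².
n₁ = 1.667 × 5.00 = 8.3.
Round up: n₁ = 9, giving n₂ = ⌈1.5 × 9⌉ = ⌈13.5⌉ = 14.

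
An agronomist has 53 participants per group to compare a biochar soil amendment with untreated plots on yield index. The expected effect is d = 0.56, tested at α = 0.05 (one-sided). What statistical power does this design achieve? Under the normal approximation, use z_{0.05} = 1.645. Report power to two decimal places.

For two equal groups, power = Φ(d·√(n/2) − z_{α}).
d·√(n/2) = 0.56 × √(53/2) = 0.56 × 5.148 = 2.883.
z_β = 2.883 − 1.645 = 1.238.
Power = Φ(1.238) = 0.892.

power ≈ 0.89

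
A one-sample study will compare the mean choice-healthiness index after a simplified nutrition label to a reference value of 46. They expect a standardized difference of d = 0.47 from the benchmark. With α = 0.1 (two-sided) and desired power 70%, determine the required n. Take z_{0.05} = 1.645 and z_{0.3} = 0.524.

n = 22

For a one-sample test: n = ((z_{α/2} + z_β) / d)².
z_{α/2} + z_β = 1.645 + 0.524 = 2.169.
n = (2.169 / 0.47)² = 4.615² = 21.30.
Round up.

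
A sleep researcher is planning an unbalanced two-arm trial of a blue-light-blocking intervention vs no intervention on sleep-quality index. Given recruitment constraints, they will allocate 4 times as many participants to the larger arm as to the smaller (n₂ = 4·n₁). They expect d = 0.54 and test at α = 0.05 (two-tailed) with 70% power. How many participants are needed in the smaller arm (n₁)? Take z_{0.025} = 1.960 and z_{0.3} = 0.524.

With allocation ratio k = n₂/n₁ = 4, Var(x̄₁−x̄₂) = σ²(1/n₁ + 1/(k·n₁)) = σ²·(k+1)/(k·n₁).
So n₁ = (1 + 1/k)·((z_{α/2} + z_β)/d)² = 1.250 × (2.484/0.54)².
n₁ = 1.250 × 21.16 = 26.4.
Round up: n₁ = 27, giving n₂ = 4 × 27 = 108.

n₁ = 27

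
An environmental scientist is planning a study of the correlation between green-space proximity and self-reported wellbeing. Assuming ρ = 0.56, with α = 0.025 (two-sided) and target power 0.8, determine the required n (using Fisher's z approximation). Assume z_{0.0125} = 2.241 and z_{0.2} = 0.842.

n = 27

Fisher's z: C = ½·ln((1+r)/(1−r)) = ½·ln(3.5455) = 0.6328.
n = ((z_{α/2} + z_β)/C)² + 3.
(2.241 + 0.842) / 0.6328 = 3.083 / 0.6328 = 4.872.
n = 4.872² + 3 = 23.74 + 3 = 26.7.
Round up.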